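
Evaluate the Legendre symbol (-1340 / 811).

(-1340 / 811)
  = (282 / 811)    [-1340 ≡ 282 mod 811]
  = -(141 / 811)    [811 ≡ 3 mod 8 ⇒ (2 / 811) = -1]
  = -(811 / 141)    [QR: 141 ≡ 1 mod 4, sign kept]
  = -(106 / 141)    [811 ≡ 106 mod 141]
  = (53 / 141)    [141 ≡ 5 mod 8 ⇒ (2 / 141) = -1]
  = (141 / 53)    [QR: 53 ≡ 1 mod 4, sign kept]
  = (35 / 53)    [141 ≡ 35 mod 53]
  = (53 / 35)    [QR: 53 ≡ 1 mod 4, sign kept]
  = (18 / 35)    [53 ≡ 18 mod 35]
  = -(9 / 35)    [35 ≡ 3 mod 8 ⇒ (2 / 35) = -1]
  = -(35 / 9)    [QR: 9 ≡ 1 mod 4, sign kept]
  = -(8 / 9)    [35 ≡ 8 mod 9]
  = -(1 / 9)    [9 ≡ 1 mod 8 ⇒ (2 / 9)^3 = +1]
  = -1    [(1 / 9) = 1]

-1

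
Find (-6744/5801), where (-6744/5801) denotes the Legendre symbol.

(-6744/5801)
  = (6744/5801)    [5801 ≡ 1 mod 4 ⇒ (-1/5801) = +1]
  = (943/5801)    [6744 ≡ 943 mod 5801]
  = (5801/943)    [QR: 5801 ≡ 1 mod 4, sign kept]
  = (143/943)    [5801 ≡ 143 mod 943]
  = -(943/143)    [QR: both ≡ 3 mod 4, sign flips]
  = -(85/143)    [943 ≡ 85 mod 143]
  = -(143/85)    [QR: 85 ≡ 1 mod 4, sign kept]
  = -(58/85)    [143 ≡ 58 mod 85]
  = (29/85)    [85 ≡ 5 mod 8 ⇒ (2/85) = -1]
  = (85/29)    [QR: 29 ≡ 1 mod 4, sign kept]
  = (27/29)    [85 ≡ 27 mod 29]
  = (29/27)    [QR: 29 ≡ 1 mod 4, sign kept]
  = (2/27)    [29 ≡ 2 mod 27]
  = -(1/27)    [27 ≡ 3 mod 8 ⇒ (2/27) = -1]
  = -1    [(1/27) = 1]

-1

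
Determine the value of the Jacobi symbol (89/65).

Reduce the numerator: 89 ≡ 24 (mod 65), so (89/65) = (24/65).
Factor out 2: 24 = 2^3·3. Since 65 ≡ 1 (mod 8), (2/65) = +1, and (2/65)^3 = +1. Now have (3/65).
65 ≡ 1 (mod 4), so quadratic reciprocity gives (3/65) = (65/3). Reduce: 65 ≡ 2 (mod 3). Now have (2/3).
Factor out 2: 2 = 2. Since 3 ≡ 3 (mod 8), (2/3) = -1. Now have -(1/3).
(1/3) = 1. Collecting the sign factors: -1.

-1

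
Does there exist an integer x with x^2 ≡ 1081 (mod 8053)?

1081 ≡ 1 (mod 4), so quadratic reciprocity gives (1081/8053) = (8053/1081). Reduce: 8053 ≡ 486 (mod 1081). Now have (486/1081).
Factor out 2: 486 = 2·243. Since 1081 ≡ 1 (mod 8), (2/1081) = +1. Now have (243/1081).
1081 ≡ 1 (mod 4), so quadratic reciprocity gives (243/1081) = (1081/243). Reduce: 1081 ≡ 109 (mod 243). Now have (109/243).
109 ≡ 1 (mod 4), so quadratic reciprocity gives (109/243) = (243/109). Reduce: 243 ≡ 25 (mod 109). Now have (25/109).
25 ≡ 1 (mod 4), so quadratic reciprocity gives (25/109) = (109/25). Reduce: 109 ≡ 9 (mod 25). Now have (9/25).
9 ≡ 1 (mod 4), so quadratic reciprocity gives (9/25) = (25/9). Reduce: 25 ≡ 7 (mod 9). Now have (7/9).
9 ≡ 1 (mod 4), so quadratic reciprocity gives (7/9) = (9/7). Reduce: 9 ≡ 2 (mod 7). Now have (2/7).
Factor out 2: 2 = 2. Since 7 ≡ 7 (mod 8), (2/7) = +1. Now have (1/7).
(1/7) = 1. Collecting the sign factors: 1.
The Legendre symbol is 1, so x^2 ≡ 1081 (mod 8053) has solution.

yes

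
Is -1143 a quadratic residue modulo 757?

Reduce the numerator: -1143 ≡ 371 (mod 757), so (-1143|757) = (371|757).
757 ≡ 1 (mod 4), so quadratic reciprocity gives (371|757) = (757|371). Reduce: 757 ≡ 15 (mod 371). Now have (15|371).
Both 15 ≡ 3 and 371 ≡ 3 (mod 4), so reciprocity gives (15|371) = -(371|15). Reduce: 371 ≡ 11 (mod 15). Now have -(11|15).
Both 11 ≡ 3 and 15 ≡ 3 (mod 4), so reciprocity gives (11|15) = -(15|11). Reduce: 15 ≡ 4 (mod 11). Now have (4|11).
Factor out 2: 4 = 2^2. Since 11 ≡ 3 (mod 8), (2|11) = -1, and (2|11)^2 = +1. Now have (1|11).
(1|11) = 1. Collecting the sign factors: 1.
The Legendre symbol is 1, so x^2 ≡ -1143 (mod 757) has solution.

yes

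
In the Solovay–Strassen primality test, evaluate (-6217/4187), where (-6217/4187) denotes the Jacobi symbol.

(-6217/4187)
  = (2157/4187)    [-6217 ≡ 2157 mod 4187]
  = (4187/2157)    [QR: 2157 ≡ 1 mod 4, sign kept]
  = (2030/2157)    [4187 ≡ 2030 mod 2157]
  = -(1015/2157)    [2157 ≡ 5 mod 8 ⇒ (2/2157) = -1]
  = -(2157/1015)    [QR: 2157 ≡ 1 mod 4, sign kept]
  = -(127/1015)    [2157 ≡ 127 mod 1015]
  = (1015/127)    [QR: both ≡ 3 mod 4, sign flips]
  = (126/127)    [1015 ≡ 126 mod 127]
  = (63/127)    [127 ≡ 7 mod 8 ⇒ (2/127) = +1]
  = -(127/63)    [QR: both ≡ 3 mod 4, sign flips]
  = -(1/63)    [127 ≡ 1 mod 63]
  = -1    [(1/63) = 1]

-1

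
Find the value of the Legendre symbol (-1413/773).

(-1413/773)
  = (1413/773)    [773 ≡ 1 mod 4 ⇒ (-1/773) = +1]
  = (640/773)    [1413 ≡ 640 mod 773]
  = -(5/773)    [773 ≡ 5 mod 8 ⇒ (2/773)^7 = -1]
  = -(773/5)    [QR: 5 ≡ 1 mod 4, sign kept]
  = -(3/5)    [773 ≡ 3 mod 5]
  = -(5/3)    [QR: 5 ≡ 1 mod 4, sign kept]
  = -(2/3)    [5 ≡ 2 mod 3]
  = (1/3)    [3 ≡ 3 mod 8 ⇒ (2/3) = -1]
  = 1    [(1/3) = 1]

1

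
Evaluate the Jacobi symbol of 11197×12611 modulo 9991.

By multiplicativity, (11197·12611|9991) = (11197|9991)·(12611|9991).
First factor (11197|9991):
(11197|9991)
  = (1206|9991)    [11197 ≡ 1206 mod 9991]
  = (603|9991)    [9991 ≡ 7 mod 8 ⇒ (2|9991) = +1]
  = -(9991|603)    [QR: both ≡ 3 mod 4, sign flips]
  = -(343|603)    [9991 ≡ 343 mod 603]
  = (603|343)    [QR: both ≡ 3 mod 4, sign flips]
  = (260|343)    [603 ≡ 260 mod 343]
  = (65|343)    [343 ≡ 7 mod 8 ⇒ (2|343)^2 = +1]
  = (343|65)    [QR: 65 ≡ 1 mod 4, sign kept]
  = (18|65)    [343 ≡ 18 mod 65]
  = (9|65)    [65 ≡ 1 mod 8 ⇒ (2|65) = +1]
  = (65|9)    [QR: 9 ≡ 1 mod 4, sign kept]
  = (2|9)    [65 ≡ 2 mod 9]
  = (1|9)    [9 ≡ 1 mod 8 ⇒ (2|9) = +1]
  = 1    [(1|9) = 1]
Second factor (12611|9991):
(12611|9991)
  = (2620|9991)    [12611 ≡ 2620 mod 9991]
  = (655|9991)    [9991 ≡ 7 mod 8 ⇒ (2|9991)^2 = +1]
  = -(9991|655)    [QR: both ≡ 3 mod 4, sign flips]
  = -(166|655)    [9991 ≡ 166 mod 655]
  = -(83|655)    [655 ≡ 7 mod 8 ⇒ (2|655) = +1]
  = (655|83)    [QR: both ≡ 3 mod 4, sign flips]
  = (74|83)    [655 ≡ 74 mod 83]
  = -(37|83)    [83 ≡ 3 mod 8 ⇒ (2|83) = -1]
  = -(83|37)    [QR: 37 ≡ 1 mod 4, sign kept]
  = -(9|37)    [83 ≡ 9 mod 37]
  = -(37|9)    [QR: 9 ≡ 1 mod 4, sign kept]
  = -(1|9)    [37 ≡ 1 mod 9]
  = -1    [(1|9) = 1]
Product: (1)·(-1) = -1.

-1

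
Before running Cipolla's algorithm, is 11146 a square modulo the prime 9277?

yes

(11146|9277)
  = (1869|9277)    [11146 ≡ 1869 mod 9277]
  = (9277|1869)    [QR: 1869 ≡ 1 mod 4, sign kept]
  = (1801|1869)    [9277 ≡ 1801 mod 1869]
  = (1869|1801)    [QR: 1801 ≡ 1 mod 4, sign kept]
  = (68|1801)    [1869 ≡ 68 mod 1801]
  = (17|1801)    [1801 ≡ 1 mod 8 ⇒ (2|1801)^2 = +1]
  = (1801|17)    [QR: 17 ≡ 1 mod 4, sign kept]
  = (16|17)    [1801 ≡ 16 mod 17]
  = (1|17)    [17 ≡ 1 mod 8 ⇒ (2|17)^4 = +1]
  = 1    [(1|17) = 1]
(11146|9277) = 1, and 9277 is prime, so 11146 is a quadratic residue mod 9277.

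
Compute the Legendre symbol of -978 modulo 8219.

Pull out -1: (-978 / 8219) = (-1 / 8219)·(978 / 8219). Since 8219 ≡ 3 (mod 4), (-1 / 8219) = -1. Now have -(978 / 8219).
Factor out 2: 978 = 2·489. Since 8219 ≡ 3 (mod 8), (2 / 8219) = -1. Now have (489 / 8219).
489 ≡ 1 (mod 4), so quadratic reciprocity gives (489 / 8219) = (8219 / 489). Reduce: 8219 ≡ 395 (mod 489). Now have (395 / 489).
489 ≡ 1 (mod 4), so quadratic reciprocity gives (395 / 489) = (489 / 395). Reduce: 489 ≡ 94 (mod 395). Now have (94 / 395).
Factor out 2: 94 = 2·47. Since 395 ≡ 3 (mod 8), (2 / 395) = -1. Now have -(47 / 395).
Both 47 ≡ 3 and 395 ≡ 3 (mod 4), so reciprocity gives (47 / 395) = -(395 / 47). Reduce: 395 ≡ 19 (mod 47). Now have (19 / 47).
Both 19 ≡ 3 and 47 ≡ 3 (mod 4), so reciprocity gives (19 / 47) = -(47 / 19). Reduce: 47 ≡ 9 (mod 19). Now have -(9 / 19).
9 ≡ 1 (mod 4), so quadratic reciprocity gives (9 / 19) = (19 / 9). Reduce: 19 ≡ 1 (mod 9). Now have -(1 / 9).
(1 / 9) = 1. Collecting the sign factors: -1.

-1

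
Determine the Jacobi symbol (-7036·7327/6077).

By multiplicativity, (-7036·7327/6077) = (-7036/6077)·(7327/6077).
First factor (-7036/6077):
(-7036/6077)
  = (5118/6077)    [-7036 ≡ 5118 mod 6077]
  = -(2559/6077)    [6077 ≡ 5 mod 8 ⇒ (2/6077) = -1]
  = -(6077/2559)    [QR: 6077 ≡ 1 mod 4, sign kept]
  = -(959/2559)    [6077 ≡ 959 mod 2559]
  = (2559/959)    [QR: both ≡ 3 mod 4, sign flips]
  = (641/959)    [2559 ≡ 641 mod 959]
  = (959/641)    [QR: 641 ≡ 1 mod 4, sign kept]
  = (318/641)    [959 ≡ 318 mod 641]
  = (159/641)    [641 ≡ 1 mod 8 ⇒ (2/641) = +1]
  = (641/159)    [QR: 641 ≡ 1 mod 4, sign kept]
  = (5/159)    [641 ≡ 5 mod 159]
  = (159/5)    [QR: 5 ≡ 1 mod 4, sign kept]
  = (4/5)    [159 ≡ 4 mod 5]
  = (1/5)    [5 ≡ 5 mod 8 ⇒ (2/5)^2 = +1]
  = 1    [(1/5) = 1]
Second factor (7327/6077):
(7327/6077)
  = (1250/6077)    [7327 ≡ 1250 mod 6077]
  = -(625/6077)    [6077 ≡ 5 mod 8 ⇒ (2/6077) = -1]
  = -(6077/625)    [QR: 625 ≡ 1 mod 4, sign kept]
  = -(452/625)    [6077 ≡ 452 mod 625]
  = -(113/625)    [625 ≡ 1 mod 8 ⇒ (2/625)^2 = +1]
  = -(625/113)    [QR: 113 ≡ 1 mod 4, sign kept]
  = -(60/113)    [625 ≡ 60 mod 113]
  = -(15/113)    [113 ≡ 1 mod 8 ⇒ (2/113)^2 = +1]
  = -(113/15)    [QR: 113 ≡ 1 mod 4, sign kept]
  = -(8/15)    [113 ≡ 8 mod 15]
  = -(1/15)    [15 ≡ 7 mod 8 ⇒ (2/15)^3 = +1]
  = -1    [(1/15) = 1]
Product: (1)·(-1) = -1.

-1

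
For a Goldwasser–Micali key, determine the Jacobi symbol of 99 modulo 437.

437 ≡ 1 (mod 4), so quadratic reciprocity gives (99|437) = (437|99). Reduce: 437 ≡ 41 (mod 99). Now have (41|99).
41 ≡ 1 (mod 4), so quadratic reciprocity gives (41|99) = (99|41). Reduce: 99 ≡ 17 (mod 41). Now have (17|41).
17 ≡ 1 (mod 4), so quadratic reciprocity gives (17|41) = (41|17). Reduce: 41 ≡ 7 (mod 17). Now have (7|17).
17 ≡ 1 (mod 4), so quadratic reciprocity gives (7|17) = (17|7). Reduce: 17 ≡ 3 (mod 7). Now have (3|7).
Both 3 ≡ 3 and 7 ≡ 3 (mod 4), so reciprocity gives (3|7) = -(7|3). Reduce: 7 ≡ 1 (mod 3). Now have -(1|3).
(1|3) = 1. Collecting the sign factors: -1.

-1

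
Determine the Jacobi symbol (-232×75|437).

-1

By multiplicativity, (-232·75|437) = (-232|437)·(75|437).
First factor (-232|437):
Reduce the numerator: -232 ≡ 205 (mod 437), so (-232|437) = (205|437).
205 ≡ 1 (mod 4), so quadratic reciprocity gives (205|437) = (437|205). Reduce: 437 ≡ 27 (mod 205). Now have (27|205).
205 ≡ 1 (mod 4), so quadratic reciprocity gives (27|205) = (205|27). Reduce: 205 ≡ 16 (mod 27). Now have (16|27).
Factor out 2: 16 = 2^4. Since 27 ≡ 3 (mod 8), (2|27) = -1, and (2|27)^4 = +1. Now have (1|27).
(1|27) = 1. Collecting the sign factors: 1.
Second factor (75|437):
437 ≡ 1 (mod 4), so quadratic reciprocity gives (75|437) = (437|75). Reduce: 437 ≡ 62 (mod 75). Now have (62|75).
Factor out 2: 62 = 2·31. Since 75 ≡ 3 (mod 8), (2|75) = -1. Now have -(31|75).
Both 31 ≡ 3 and 75 ≡ 3 (mod 4), so reciprocity gives (31|75) = -(75|31). Reduce: 75 ≡ 13 (mod 31). Now have (13|31).
13 ≡ 1 (mod 4), so quadratic reciprocity gives (13|31) = (31|13). Reduce: 31 ≡ 5 (mod 13). Now have (5|13).
5 ≡ 1 (mod 4), so quadratic reciprocity gives (5|13) = (13|5). Reduce: 13 ≡ 3 (mod 5). Now have (3|5).
5 ≡ 1 (mod 4), so quadratic reciprocity gives (3|5) = (5|3). Reduce: 5 ≡ 2 (mod 3). Now have (2|3).
Factor out 2: 2 = 2. Since 3 ≡ 3 (mod 8), (2|3) = -1. Now have -(1|3).
(1|3) = 1. Collecting the sign factors: -1.
Product: (1)·(-1) = -1.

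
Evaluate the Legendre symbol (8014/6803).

Reduce the numerator: 8014 ≡ 1211 (mod 6803), so (8014/6803) = (1211/6803).
Both 1211 ≡ 3 and 6803 ≡ 3 (mod 4), so reciprocity gives (1211/6803) = -(6803/1211). Reduce: 6803 ≡ 748 (mod 1211). Now have -(748/1211).
Factor out 2: 748 = 2^2·187. Since 1211 ≡ 3 (mod 8), (2/1211) = -1, and (2/1211)^2 = +1. Now have -(187/1211).
Both 187 ≡ 3 and 1211 ≡ 3 (mod 4), so reciprocity gives (187/1211) = -(1211/187). Reduce: 1211 ≡ 89 (mod 187). Now have (89/187).
89 ≡ 1 (mod 4), so quadratic reciprocity gives (89/187) = (187/89). Reduce: 187 ≡ 9 (mod 89). Now have (9/89).
9 ≡ 1 (mod 4), so quadratic reciprocity gives (9/89) = (89/9). Reduce: 89 ≡ 8 (mod 9). Now have (8/9).
Factor out 2: 8 = 2^3. Since 9 ≡ 1 (mod 8), (2/9) = +1, and (2/9)^3 = +1. Now have (1/9).
(1/9) = 1. Collecting the sign factors: 1.

1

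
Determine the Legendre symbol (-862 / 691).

(-862 / 691)
  = (520 / 691)    [-862 ≡ 520 mod 691]
  = -(65 / 691)    [691 ≡ 3 mod 8 ⇒ (2 / 691)^3 = -1]
  = -(691 / 65)    [QR: 65 ≡ 1 mod 4, sign kept]
  = -(41 / 65)    [691 ≡ 41 mod 65]
  = -(65 / 41)    [QR: 41 ≡ 1 mod 4, sign kept]
  = -(24 / 41)    [65 ≡ 24 mod 41]
  = -(3 / 41)    [41 ≡ 1 mod 8 ⇒ (2 / 41)^3 = +1]
  = -(41 / 3)    [QR: 41 ≡ 1 mod 4, sign kept]
  = -(2 / 3)    [41 ≡ 2 mod 3]
  = (1 / 3)    [3 ≡ 3 mod 8 ⇒ (2 / 3) = -1]
  = 1    [(1 / 3) = 1]

1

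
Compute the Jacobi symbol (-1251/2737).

1

Pull out -1: (-1251/2737) = (-1/2737)·(1251/2737). Since 2737 ≡ 1 (mod 4), (-1/2737) = +1. Now have (1251/2737).
2737 ≡ 1 (mod 4), so quadratic reciprocity gives (1251/2737) = (2737/1251). Reduce: 2737 ≡ 235 (mod 1251). Now have (235/1251).
Both 235 ≡ 3 and 1251 ≡ 3 (mod 4), so reciprocity gives (235/1251) = -(1251/235). Reduce: 1251 ≡ 76 (mod 235). Now have -(76/235).
Factor out 2: 76 = 2^2·19. Since 235 ≡ 3 (mod 8), (2/235) = -1, and (2/235)^2 = +1. Now have -(19/235).
Both 19 ≡ 3 and 235 ≡ 3 (mod 4), so reciprocity gives (19/235) = -(235/19). Reduce: 235 ≡ 7 (mod 19). Now have (7/19).
Both 7 ≡ 3 and 19 ≡ 3 (mod 4), so reciprocity gives (7/19) = -(19/7). Reduce: 19 ≡ 5 (mod 7). Now have -(5/7).
5 ≡ 1 (mod 4), so quadratic reciprocity gives (5/7) = (7/5). Reduce: 7 ≡ 2 (mod 5). Now have -(2/5).
Factor out 2: 2 = 2. Since 5 ≡ 5 (mod 8), (2/5) = -1. Now have (1/5).
(1/5) = 1. Collecting the sign factors: 1.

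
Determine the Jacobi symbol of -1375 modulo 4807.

0

(-1375|4807)
  = (3432|4807)    [-1375 ≡ 3432 mod 4807]
  = (429|4807)    [4807 ≡ 7 mod 8 ⇒ (2|4807)^3 = +1]
  = (4807|429)    [QR: 429 ≡ 1 mod 4, sign kept]
  = (88|429)    [4807 ≡ 88 mod 429]
  = -(11|429)    [429 ≡ 5 mod 8 ⇒ (2|429)^3 = -1]
  = -(429|11)    [QR: 429 ≡ 1 mod 4, sign kept]
  = -(0|11)    [429 ≡ 0 mod 11]
  = 0    [numerator 0, gcd > 1]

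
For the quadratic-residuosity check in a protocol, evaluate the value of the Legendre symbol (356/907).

1

Factor out 2: 356 = 2^2·89. Since 907 ≡ 3 (mod 8), (2/907) = -1, and (2/907)^2 = +1. Now have (89/907).
89 ≡ 1 (mod 4), so quadratic reciprocity gives (89/907) = (907/89). Reduce: 907 ≡ 17 (mod 89). Now have (17/89).
17 ≡ 1 (mod 4), so quadratic reciprocity gives (17/89) = (89/17). Reduce: 89 ≡ 4 (mod 17). Now have (4/17).
Factor out 2: 4 = 2^2. Since 17 ≡ 1 (mod 8), (2/17) = +1, and (2/17)^2 = +1. Now have (1/17).
(1/17) = 1. Collecting the sign factors: 1.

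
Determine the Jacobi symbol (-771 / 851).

1

(-771 / 851)
  = (80 / 851)    [-771 ≡ 80 mod 851]
  = (5 / 851)    [851 ≡ 3 mod 8 ⇒ (2 / 851)^4 = +1]
  = (851 / 5)    [QR: 5 ≡ 1 mod 4, sign kept]
  = (1 / 5)    [851 ≡ 1 mod 5]
  = 1    [(1 / 5) = 1]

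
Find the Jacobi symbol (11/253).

253 ≡ 1 (mod 4), so quadratic reciprocity gives (11/253) = (253/11). Reduce: 253 ≡ 0 (mod 11). Now have (0/11).
The numerator is now 0 with denominator 11 > 1: the symbol is 0.

0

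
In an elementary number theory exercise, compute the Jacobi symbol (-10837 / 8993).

1

Reduce the numerator: -10837 ≡ 7149 (mod 8993), so (-10837 / 8993) = (7149 / 8993).
7149 ≡ 1 (mod 4), so quadratic reciprocity gives (7149 / 8993) = (8993 / 7149). Reduce: 8993 ≡ 1844 (mod 7149). Now have (1844 / 7149).
Factor out 2: 1844 = 2^2·461. Since 7149 ≡ 5 (mod 8), (2 / 7149) = -1, and (2 / 7149)^2 = +1. Now have (461 / 7149).
461 ≡ 1 (mod 4), so quadratic reciprocity gives (461 / 7149) = (7149 / 461). Reduce: 7149 ≡ 234 (mod 461). Now have (234 / 461).
Factor out 2: 234 = 2·117. Since 461 ≡ 5 (mod 8), (2 / 461) = -1. Now have -(117 / 461).
117 ≡ 1 (mod 4), so quadratic reciprocity gives (117 / 461) = (461 / 117). Reduce: 461 ≡ 110 (mod 117). Now have -(110 / 117).
Factor out 2: 110 = 2·55. Since 117 ≡ 5 (mod 8), (2 / 117) = -1. Now have (55 / 117).
117 ≡ 1 (mod 4), so quadratic reciprocity gives (55 / 117) = (117 / 55). Reduce: 117 ≡ 7 (mod 55). Now have (7 / 55).
Both 7 ≡ 3 and 55 ≡ 3 (mod 4), so reciprocity gives (7 / 55) = -(55 / 7). Reduce: 55 ≡ 6 (mod 7). Now have -(6 / 7).
Factor out 2: 6 = 2·3. Since 7 ≡ 7 (mod 8), (2 / 7) = +1. Now have -(3 / 7).
Both 3 ≡ 3 and 7 ≡ 3 (mod 4), so reciprocity gives (3 / 7) = -(7 / 3). Reduce: 7 ≡ 1 (mod 3). Now have (1 / 3).
(1 / 3) = 1. Collecting the sign factors: 1.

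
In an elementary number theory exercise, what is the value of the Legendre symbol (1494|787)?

1

(1494|787)
  = (707|787)    [1494 ≡ 707 mod 787]
  = -(787|707)    [QR: both ≡ 3 mod 4, sign flips]
  = -(80|707)    [787 ≡ 80 mod 707]
  = -(5|707)    [707 ≡ 3 mod 8 ⇒ (2|707)^4 = +1]
  = -(707|5)    [QR: 5 ≡ 1 mod 4, sign kept]
  = -(2|5)    [707 ≡ 2 mod 5]
  = (1|5)    [5 ≡ 5 mod 8 ⇒ (2|5) = -1]
  = 1    [(1|5) = 1]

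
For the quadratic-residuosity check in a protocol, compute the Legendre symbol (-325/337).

1

(-325/337)
  = (12/337)    [-325 ≡ 12 mod 337]
  = (3/337)    [337 ≡ 1 mod 8 ⇒ (2/337)^2 = +1]
  = (337/3)    [QR: 337 ≡ 1 mod 4, sign kept]
  = (1/3)    [337 ≡ 1 mod 3]
  = 1    [(1/3) = 1]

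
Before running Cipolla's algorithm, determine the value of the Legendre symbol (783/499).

-1

Reduce the numerator: 783 ≡ 284 (mod 499), so (783/499) = (284/499).
Factor out 2: 284 = 2^2·71. Since 499 ≡ 3 (mod 8), (2/499) = -1, and (2/499)^2 = +1. Now have (71/499).
Both 71 ≡ 3 and 499 ≡ 3 (mod 4), so reciprocity gives (71/499) = -(499/71). Reduce: 499 ≡ 2 (mod 71). Now have -(2/71).
Factor out 2: 2 = 2. Since 71 ≡ 7 (mod 8), (2/71) = +1. Now have -(1/71).
(1/71) = 1. Collecting the sign factors: -1.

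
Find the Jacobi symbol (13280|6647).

(13280|6647)
  = (6633|6647)    [13280 ≡ 6633 mod 6647]
  = (6647|6633)    [QR: 6633 ≡ 1 mod 4, sign kept]
  = (14|6633)    [6647 ≡ 14 mod 6633]
  = (7|6633)    [6633 ≡ 1 mod 8 ⇒ (2|6633) = +1]
  = (6633|7)    [QR: 6633 ≡ 1 mod 4, sign kept]
  = (4|7)    [6633 ≡ 4 mod 7]
  = (1|7)    [7 ≡ 7 mod 8 ⇒ (2|7)^2 = +1]
  = 1    [(1|7) = 1]

1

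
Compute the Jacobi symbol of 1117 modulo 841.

1

Reduce the numerator: 1117 ≡ 276 (mod 841), so (1117/841) = (276/841).
Factor out 2: 276 = 2^2·69. Since 841 ≡ 1 (mod 8), (2/841) = +1, and (2/841)^2 = +1. Now have (69/841).
69 ≡ 1 (mod 4), so quadratic reciprocity gives (69/841) = (841/69). Reduce: 841 ≡ 13 (mod 69). Now have (13/69).
13 ≡ 1 (mod 4), so quadratic reciprocity gives (13/69) = (69/13). Reduce: 69 ≡ 4 (mod 13). Now have (4/13).
Factor out 2: 4 = 2^2. Since 13 ≡ 5 (mod 8), (2/13) = -1, and (2/13)^2 = +1. Now have (1/13).
(1/13) = 1. Collecting the sign factors: 1.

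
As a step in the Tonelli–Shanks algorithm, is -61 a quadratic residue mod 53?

no

Pull out -1: (-61/53) = (-1/53)·(61/53). Since 53 ≡ 1 (mod 4), (-1/53) = +1. Now have (61/53).
Reduce the numerator: 61 ≡ 8 (mod 53), so (61/53) = (8/53).
Factor out 2: 8 = 2^3. Since 53 ≡ 5 (mod 8), (2/53) = -1, and (2/53)^3 = -1. Now have -(1/53).
(1/53) = 1. Collecting the sign factors: -1.
(-61/53) = -1, and 53 is prime, so -61 is not a quadratic residue mod 53.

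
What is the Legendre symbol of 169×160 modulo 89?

1

By multiplicativity, (169·160/89) = (169/89)·(160/89).
First factor (169/89):
Reduce the numerator: 169 ≡ 80 (mod 89), so (169/89) = (80/89).
Factor out 2: 80 = 2^4·5. Since 89 ≡ 1 (mod 8), (2/89) = +1, and (2/89)^4 = +1. Now have (5/89).
5 ≡ 1 (mod 4), so quadratic reciprocity gives (5/89) = (89/5). Reduce: 89 ≡ 4 (mod 5). Now have (4/5).
Factor out 2: 4 = 2^2. Since 5 ≡ 5 (mod 8), (2/5) = -1, and (2/5)^2 = +1. Now have (1/5).
(1/5) = 1. Collecting the sign factors: 1.
Second factor (160/89):
Reduce the numerator: 160 ≡ 71 (mod 89), so (160/89) = (71/89).
89 ≡ 1 (mod 4), so quadratic reciprocity gives (71/89) = (89/71). Reduce: 89 ≡ 18 (mod 71). Now have (18/71).
Factor out 2: 18 = 2·9. Since 71 ≡ 7 (mod 8), (2/71) = +1. Now have (9/71).
9 ≡ 1 (mod 4), so quadratic reciprocity gives (9/71) = (71/9). Reduce: 71 ≡ 8 (mod 9). Now have (8/9).
Factor out 2: 8 = 2^3. Since 9 ≡ 1 (mod 8), (2/9) = +1, and (2/9)^3 = +1. Now have (1/9).
(1/9) = 1. Collecting the sign factors: 1.
Product: (1)·(1) = 1.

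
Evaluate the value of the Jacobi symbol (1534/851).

(1534/851)
  = (683/851)    [1534 ≡ 683 mod 851]
  = -(851/683)    [QR: both ≡ 3 mod 4, sign flips]
  = -(168/683)    [851 ≡ 168 mod 683]
  = (21/683)    [683 ≡ 3 mod 8 ⇒ (2/683)^3 = -1]
  = (683/21)    [QR: 21 ≡ 1 mod 4, sign kept]
  = (11/21)    [683 ≡ 11 mod 21]
  = (21/11)    [QR: 21 ≡ 1 mod 4, sign kept]
  = (10/11)    [21 ≡ 10 mod 11]
  = -(5/11)    [11 ≡ 3 mod 8 ⇒ (2/11) = -1]
  = -(11/5)    [QR: 5 ≡ 1 mod 4, sign kept]
  = -(1/5)    [11 ≡ 1 mod 5]
  = -1    [(1/5) = 1]

-1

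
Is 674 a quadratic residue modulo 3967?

no

(674/3967)
  = (337/3967)    [3967 ≡ 7 mod 8 ⇒ (2/3967) = +1]
  = (3967/337)    [QR: 337 ≡ 1 mod 4, sign kept]
  = (260/337)    [3967 ≡ 260 mod 337]
  = (65/337)    [337 ≡ 1 mod 8 ⇒ (2/337)^2 = +1]
  = (337/65)    [QR: 65 ≡ 1 mod 4, sign kept]
  = (12/65)    [337 ≡ 12 mod 65]
  = (3/65)    [65 ≡ 1 mod 8 ⇒ (2/65)^2 = +1]
  = (65/3)    [QR: 65 ≡ 1 mod 4, sign kept]
  = (2/3)    [65 ≡ 2 mod 3]
  = -(1/3)    [3 ≡ 3 mod 8 ⇒ (2/3) = -1]
  = -1    [(1/3) = 1]
The Legendre symbol is -1, so x^2 ≡ 674 (mod 3967) has no solution.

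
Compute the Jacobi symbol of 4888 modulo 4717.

1

Reduce the numerator: 4888 ≡ 171 (mod 4717), so (4888/4717) = (171/4717).
4717 ≡ 1 (mod 4), so quadratic reciprocity gives (171/4717) = (4717/171). Reduce: 4717 ≡ 100 (mod 171). Now have (100/171).
Factor out 2: 100 = 2^2·25. Since 171 ≡ 3 (mod 8), (2/171) = -1, and (2/171)^2 = +1. Now have (25/171).
25 ≡ 1 (mod 4), so quadratic reciprocity gives (25/171) = (171/25). Reduce: 171 ≡ 21 (mod 25). Now have (21/25).
21 ≡ 1 (mod 4), so quadratic reciprocity gives (21/25) = (25/21). Reduce: 25 ≡ 4 (mod 21). Now have (4/21).
Factor out 2: 4 = 2^2. Since 21 ≡ 5 (mod 8), (2/21) = -1, and (2/21)^2 = +1. Now have (1/21).
(1/21) = 1. Collecting the sign factors: 1.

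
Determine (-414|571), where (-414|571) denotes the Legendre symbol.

(-414|571)
  = -(414|571)    [571 ≡ 3 mod 4 ⇒ (-1|571) = -1]
  = (207|571)    [571 ≡ 3 mod 8 ⇒ (2|571) = -1]
  = -(571|207)    [QR: both ≡ 3 mod 4, sign flips]
  = -(157|207)    [571 ≡ 157 mod 207]
  = -(207|157)    [QR: 157 ≡ 1 mod 4, sign kept]
  = -(50|157)    [207 ≡ 50 mod 157]
  = (25|157)    [157 ≡ 5 mod 8 ⇒ (2|157) = -1]
  = (157|25)    [QR: 25 ≡ 1 mod 4, sign kept]
  = (7|25)    [157 ≡ 7 mod 25]
  = (25|7)    [QR: 25 ≡ 1 mod 4, sign kept]
  = (4|7)    [25 ≡ 4 mod 7]
  = (1|7)    [7 ≡ 7 mod 8 ⇒ (2|7)^2 = +1]
  = 1    [(1|7) = 1]

1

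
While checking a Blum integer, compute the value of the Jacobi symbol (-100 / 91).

-1

Pull out -1: (-100 / 91) = (-1 / 91)·(100 / 91). Since 91 ≡ 3 (mod 4), (-1 / 91) = -1. Now have -(100 / 91).
Reduce the numerator: 100 ≡ 9 (mod 91), so (100 / 91) = (9 / 91).
9 ≡ 1 (mod 4), so quadratic reciprocity gives (9 / 91) = (91 / 9). Reduce: 91 ≡ 1 (mod 9). Now have -(1 / 9).
(1 / 9) = 1. Collecting the sign factors: -1.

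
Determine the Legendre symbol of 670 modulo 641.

-1

(670/641)
  = (29/641)    [670 ≡ 29 mod 641]
  = (641/29)    [QR: 29 ≡ 1 mod 4, sign kept]
  = (3/29)    [641 ≡ 3 mod 29]
  = (29/3)    [QR: 29 ≡ 1 mod 4, sign kept]
  = (2/3)    [29 ≡ 2 mod 3]
  = -(1/3)    [3 ≡ 3 mod 8 ⇒ (2/3) = -1]
  = -1    [(1/3) = 1]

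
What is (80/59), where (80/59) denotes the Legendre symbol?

(80/59)
  = (21/59)    [80 ≡ 21 mod 59]
  = (59/21)    [QR: 21 ≡ 1 mod 4, sign kept]
  = (17/21)    [59 ≡ 17 mod 21]
  = (21/17)    [QR: 17 ≡ 1 mod 4, sign kept]
  = (4/17)    [21 ≡ 4 mod 17]
  = (1/17)    [17 ≡ 1 mod 8 ⇒ (2/17)^2 = +1]
  = 1    [(1/17) = 1]

1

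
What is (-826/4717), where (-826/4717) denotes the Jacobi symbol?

-1

(-826/4717)
  = (826/4717)    [4717 ≡ 1 mod 4 ⇒ (-1/4717) = +1]
  = -(413/4717)    [4717 ≡ 5 mod 8 ⇒ (2/4717) = -1]
  = -(4717/413)    [QR: 413 ≡ 1 mod 4, sign kept]
  = -(174/413)    [4717 ≡ 174 mod 413]
  = (87/413)    [413 ≡ 5 mod 8 ⇒ (2/413) = -1]
  = (413/87)    [QR: 413 ≡ 1 mod 4, sign kept]
  = (65/87)    [413 ≡ 65 mod 87]
  = (87/65)    [QR: 65 ≡ 1 mod 4, sign kept]
  = (22/65)    [87 ≡ 22 mod 65]
  = (11/65)    [65 ≡ 1 mod 8 ⇒ (2/65) = +1]
  = (65/11)    [QR: 65 ≡ 1 mod 4, sign kept]
  = (10/11)    [65 ≡ 10 mod 11]
  = -(5/11)    [11 ≡ 3 mod 8 ⇒ (2/11) = -1]
  = -(11/5)    [QR: 5 ≡ 1 mod 4, sign kept]
  = -(1/5)    [11 ≡ 1 mod 5]
  = -1    [(1/5) = 1]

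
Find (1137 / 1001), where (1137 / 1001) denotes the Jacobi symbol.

1

(1137 / 1001)
  = (136 / 1001)    [1137 ≡ 136 mod 1001]
  = (17 / 1001)    [1001 ≡ 1 mod 8 ⇒ (2 / 1001)^3 = +1]
  = (1001 / 17)    [QR: 17 ≡ 1 mod 4, sign kept]
  = (15 / 17)    [1001 ≡ 15 mod 17]
  = (17 / 15)    [QR: 17 ≡ 1 mod 4, sign kept]
  = (2 / 15)    [17 ≡ 2 mod 15]
  = (1 / 15)    [15 ≡ 7 mod 8 ⇒ (2 / 15) = +1]
  = 1    [(1 / 15) = 1]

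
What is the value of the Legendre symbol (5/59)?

1

(5/59)
  = (59/5)    [QR: 5 ≡ 1 mod 4, sign kept]
  = (4/5)    [59 ≡ 4 mod 5]
  = (1/5)    [5 ≡ 5 mod 8 ⇒ (2/5)^2 = +1]
  = 1    [(1/5) = 1]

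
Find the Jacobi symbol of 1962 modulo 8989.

(1962/8989)
  = -(981/8989)    [8989 ≡ 5 mod 8 ⇒ (2/8989) = -1]
  = -(8989/981)    [QR: 981 ≡ 1 mod 4, sign kept]
  = -(160/981)    [8989 ≡ 160 mod 981]
  = (5/981)    [981 ≡ 5 mod 8 ⇒ (2/981)^5 = -1]
  = (981/5)    [QR: 5 ≡ 1 mod 4, sign kept]
  = (1/5)    [981 ≡ 1 mod 5]
  = 1    [(1/5) = 1]

1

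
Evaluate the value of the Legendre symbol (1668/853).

-1

Reduce the numerator: 1668 ≡ 815 (mod 853), so (1668/853) = (815/853).
853 ≡ 1 (mod 4), so quadratic reciprocity gives (815/853) = (853/815). Reduce: 853 ≡ 38 (mod 815). Now have (38/815).
Factor out 2: 38 = 2·19. Since 815 ≡ 7 (mod 8), (2/815) = +1. Now have (19/815).
Both 19 ≡ 3 and 815 ≡ 3 (mod 4), so reciprocity gives (19/815) = -(815/19). Reduce: 815 ≡ 17 (mod 19). Now have -(17/19).
17 ≡ 1 (mod 4), so quadratic reciprocity gives (17/19) = (19/17). Reduce: 19 ≡ 2 (mod 17). Now have -(2/17).
Factor out 2: 2 = 2. Since 17 ≡ 1 (mod 8), (2/17) = +1. Now have -(1/17).
(1/17) = 1. Collecting the sign factors: -1.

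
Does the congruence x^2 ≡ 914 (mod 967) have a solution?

(914|967)
  = (457|967)    [967 ≡ 7 mod 8 ⇒ (2|967) = +1]
  = (967|457)    [QR: 457 ≡ 1 mod 4, sign kept]
  = (53|457)    [967 ≡ 53 mod 457]
  = (457|53)    [QR: 53 ≡ 1 mod 4, sign kept]
  = (33|53)    [457 ≡ 33 mod 53]
  = (53|33)    [QR: 33 ≡ 1 mod 4, sign kept]
  = (20|33)    [53 ≡ 20 mod 33]
  = (5|33)    [33 ≡ 1 mod 8 ⇒ (2|33)^2 = +1]
  = (33|5)    [QR: 5 ≡ 1 mod 4, sign kept]
  = (3|5)    [33 ≡ 3 mod 5]
  = (5|3)    [QR: 5 ≡ 1 mod 4, sign kept]
  = (2|3)    [5 ≡ 2 mod 3]
  = -(1|3)    [3 ≡ 3 mod 8 ⇒ (2|3) = -1]
  = -1    [(1|3) = 1]
The Legendre symbol is -1, so x^2 ≡ 914 (mod 967) has no solution.

no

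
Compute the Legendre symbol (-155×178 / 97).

By multiplicativity, (-155·178 / 97) = (-155 / 97)·(178 / 97).
First factor (-155 / 97):
Reduce the numerator: -155 ≡ 39 (mod 97), so (-155 / 97) = (39 / 97).
97 ≡ 1 (mod 4), so quadratic reciprocity gives (39 / 97) = (97 / 39). Reduce: 97 ≡ 19 (mod 39). Now have (19 / 39).
Both 19 ≡ 3 and 39 ≡ 3 (mod 4), so reciprocity gives (19 / 39) = -(39 / 19). Reduce: 39 ≡ 1 (mod 19). Now have -(1 / 19).
(1 / 19) = 1. Collecting the sign factors: -1.
Second factor (178 / 97):
Reduce the numerator: 178 ≡ 81 (mod 97), so (178 / 97) = (81 / 97).
81 ≡ 1 (mod 4), so quadratic reciprocity gives (81 / 97) = (97 / 81). Reduce: 97 ≡ 16 (mod 81). Now have (16 / 81).
Factor out 2: 16 = 2^4. Since 81 ≡ 1 (mod 8), (2 / 81) = +1, and (2 / 81)^4 = +1. Now have (1 / 81).
(1 / 81) = 1. Collecting the sign factors: 1.
Product: (-1)·(1) = -1.

-1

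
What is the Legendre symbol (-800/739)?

1

Pull out -1: (-800/739) = (-1/739)·(800/739). Since 739 ≡ 3 (mod 4), (-1/739) = -1. Now have -(800/739).
Reduce the numerator: 800 ≡ 61 (mod 739), so (800/739) = (61/739).
61 ≡ 1 (mod 4), so quadratic reciprocity gives (61/739) = (739/61). Reduce: 739 ≡ 7 (mod 61). Now have -(7/61).
61 ≡ 1 (mod 4), so quadratic reciprocity gives (7/61) = (61/7). Reduce: 61 ≡ 5 (mod 7). Now have -(5/7).
5 ≡ 1 (mod 4), so quadratic reciprocity gives (5/7) = (7/5). Reduce: 7 ≡ 2 (mod 5). Now have -(2/5).
Factor out 2: 2 = 2. Since 5 ≡ 5 (mod 8), (2/5) = -1. Now have (1/5).
(1/5) = 1. Collecting the sign factors: 1.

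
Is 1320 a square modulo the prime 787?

(1320/787)
  = (533/787)    [1320 ≡ 533 mod 787]
  = (787/533)    [QR: 533 ≡ 1 mod 4, sign kept]
  = (254/533)    [787 ≡ 254 mod 533]
  = -(127/533)    [533 ≡ 5 mod 8 ⇒ (2/533) = -1]
  = -(533/127)    [QR: 533 ≡ 1 mod 4, sign kept]
  = -(25/127)    [533 ≡ 25 mod 127]
  = -(127/25)    [QR: 25 ≡ 1 mod 4, sign kept]
  = -(2/25)    [127 ≡ 2 mod 25]
  = -(1/25)    [25 ≡ 1 mod 8 ⇒ (2/25) = +1]
  = -1    [(1/25) = 1]
The Legendre symbol is -1, so x^2 ≡ 1320 (mod 787) has no solution.

no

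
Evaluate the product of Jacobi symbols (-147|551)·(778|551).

By multiplicativity, (-147·778|551) = (-147|551)·(778|551).
First factor (-147|551):
Reduce the numerator: -147 ≡ 404 (mod 551), so (-147|551) = (404|551).
Factor out 2: 404 = 2^2·101. Since 551 ≡ 7 (mod 8), (2|551) = +1, and (2|551)^2 = +1. Now have (101|551).
101 ≡ 1 (mod 4), so quadratic reciprocity gives (101|551) = (551|101). Reduce: 551 ≡ 46 (mod 101). Now have (46|101).
Factor out 2: 46 = 2·23. Since 101 ≡ 5 (mod 8), (2|101) = -1. Now have -(23|101).
101 ≡ 1 (mod 4), so quadratic reciprocity gives (23|101) = (101|23). Reduce: 101 ≡ 9 (mod 23). Now have -(9|23).
9 ≡ 1 (mod 4), so quadratic reciprocity gives (9|23) = (23|9). Reduce: 23 ≡ 5 (mod 9). Now have -(5|9).
5 ≡ 1 (mod 4), so quadratic reciprocity gives (5|9) = (9|5). Reduce: 9 ≡ 4 (mod 5). Now have -(4|5).
Factor out 2: 4 = 2^2. Since 5 ≡ 5 (mod 8), (2|5) = -1, and (2|5)^2 = +1. Now have -(1|5).
(1|5) = 1. Collecting the sign factors: -1.
Second factor (778|551):
Reduce the numerator: 778 ≡ 227 (mod 551), so (778|551) = (227|551).
Both 227 ≡ 3 and 551 ≡ 3 (mod 4), so reciprocity gives (227|551) = -(551|227). Reduce: 551 ≡ 97 (mod 227). Now have -(97|227).
97 ≡ 1 (mod 4), so quadratic reciprocity gives (97|227) = (227|97). Reduce: 227 ≡ 33 (mod 97). Now have -(33|97).
33 ≡ 1 (mod 4), so quadratic reciprocity gives (33|97) = (97|33). Reduce: 97 ≡ 31 (mod 33). Now have -(31|33).
33 ≡ 1 (mod 4), so quadratic reciprocity gives (31|33) = (33|31). Reduce: 33 ≡ 2 (mod 31). Now have -(2|31).
Factor out 2: 2 = 2. Since 31 ≡ 7 (mod 8), (2|31) = +1. Now have -(1|31).
(1|31) = 1. Collecting the sign factors: -1.
Product: (-1)·(-1) = 1.

1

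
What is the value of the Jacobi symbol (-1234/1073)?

Pull out -1: (-1234/1073) = (-1/1073)·(1234/1073). Since 1073 ≡ 1 (mod 4), (-1/1073) = +1. Now have (1234/1073).
Reduce the numerator: 1234 ≡ 161 (mod 1073), so (1234/1073) = (161/1073).
161 ≡ 1 (mod 4), so quadratic reciprocity gives (161/1073) = (1073/161). Reduce: 1073 ≡ 107 (mod 161). Now have (107/161).
161 ≡ 1 (mod 4), so quadratic reciprocity gives (107/161) = (161/107). Reduce: 161 ≡ 54 (mod 107). Now have (54/107).
Factor out 2: 54 = 2·27. Since 107 ≡ 3 (mod 8), (2/107) = -1. Now have -(27/107).
Both 27 ≡ 3 and 107 ≡ 3 (mod 4), so reciprocity gives (27/107) = -(107/27). Reduce: 107 ≡ 26 (mod 27). Now have (26/27).
Factor out 2: 26 = 2·13. Since 27 ≡ 3 (mod 8), (2/27) = -1. Now have -(13/27).
13 ≡ 1 (mod 4), so quadratic reciprocity gives (13/27) = (27/13). Reduce: 27 ≡ 1 (mod 13). Now have -(1/13).
(1/13) = 1. Collecting the sign factors: -1.

-1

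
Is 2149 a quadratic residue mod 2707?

no

(2149/2707)
  = (2707/2149)    [QR: 2149 ≡ 1 mod 4, sign kept]
  = (558/2149)    [2707 ≡ 558 mod 2149]
  = -(279/2149)    [2149 ≡ 5 mod 8 ⇒ (2/2149) = -1]
  = -(2149/279)    [QR: 2149 ≡ 1 mod 4, sign kept]
  = -(196/279)    [2149 ≡ 196 mod 279]
  = -(49/279)    [279 ≡ 7 mod 8 ⇒ (2/279)^2 = +1]
  = -(279/49)    [QR: 49 ≡ 1 mod 4, sign kept]
  = -(34/49)    [279 ≡ 34 mod 49]
  = -(17/49)    [49 ≡ 1 mod 8 ⇒ (2/49) = +1]
  = -(49/17)    [QR: 17 ≡ 1 mod 4, sign kept]
  = -(15/17)    [49 ≡ 15 mod 17]
  = -(17/15)    [QR: 17 ≡ 1 mod 4, sign kept]
  = -(2/15)    [17 ≡ 2 mod 15]
  = -(1/15)    [15 ≡ 7 mod 8 ⇒ (2/15) = +1]
  = -1    [(1/15) = 1]
The Legendre symbol is -1, so x^2 ≡ 2149 (mod 2707) has no solution.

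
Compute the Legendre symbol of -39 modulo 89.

1

Reduce the numerator: -39 ≡ 50 (mod 89), so (-39/89) = (50/89).
Factor out 2: 50 = 2·25. Since 89 ≡ 1 (mod 8), (2/89) = +1. Now have (25/89).
25 ≡ 1 (mod 4), so quadratic reciprocity gives (25/89) = (89/25). Reduce: 89 ≡ 14 (mod 25). Now have (14/25).
Factor out 2: 14 = 2·7. Since 25 ≡ 1 (mod 8), (2/25) = +1. Now have (7/25).
25 ≡ 1 (mod 4), so quadratic reciprocity gives (7/25) = (25/7). Reduce: 25 ≡ 4 (mod 7). Now have (4/7).
Factor out 2: 4 = 2^2. Since 7 ≡ 7 (mod 8), (2/7) = +1, and (2/7)^2 = +1. Now have (1/7).
(1/7) = 1. Collecting the sign factors: 1.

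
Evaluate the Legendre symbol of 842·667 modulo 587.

1

By multiplicativity, (842·667 / 587) = (842 / 587)·(667 / 587).
First factor (842 / 587):
(842 / 587)
  = (255 / 587)    [842 ≡ 255 mod 587]
  = -(587 / 255)    [QR: both ≡ 3 mod 4, sign flips]
  = -(77 / 255)    [587 ≡ 77 mod 255]
  = -(255 / 77)    [QR: 77 ≡ 1 mod 4, sign kept]
  = -(24 / 77)    [255 ≡ 24 mod 77]
  = (3 / 77)    [77 ≡ 5 mod 8 ⇒ (2 / 77)^3 = -1]
  = (77 / 3)    [QR: 77 ≡ 1 mod 4, sign kept]
  = (2 / 3)    [77 ≡ 2 mod 3]
  = -(1 / 3)    [3 ≡ 3 mod 8 ⇒ (2 / 3) = -1]
  = -1    [(1 / 3) = 1]
Second factor (667 / 587):
(667 / 587)
  = (80 / 587)    [667 ≡ 80 mod 587]
  = (5 / 587)    [587 ≡ 3 mod 8 ⇒ (2 / 587)^4 = +1]
  = (587 / 5)    [QR: 5 ≡ 1 mod 4, sign kept]
  = (2 / 5)    [587 ≡ 2 mod 5]
  = -(1 / 5)    [5 ≡ 5 mod 8 ⇒ (2 / 5) = -1]
  = -1    [(1 / 5) = 1]
Product: (-1)·(-1) = 1.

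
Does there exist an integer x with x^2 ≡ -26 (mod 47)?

Reduce the numerator: -26 ≡ 21 (mod 47), so (-26/47) = (21/47).
21 ≡ 1 (mod 4), so quadratic reciprocity gives (21/47) = (47/21). Reduce: 47 ≡ 5 (mod 21). Now have (5/21).
5 ≡ 1 (mod 4), so quadratic reciprocity gives (5/21) = (21/5). Reduce: 21 ≡ 1 (mod 5). Now have (1/5).
(1/5) = 1. Collecting the sign factors: 1.
(-26/47) = 1, and 47 is prime, so -26 is a quadratic residue mod 47.

yes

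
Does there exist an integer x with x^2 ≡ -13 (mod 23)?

no

Reduce the numerator: -13 ≡ 10 (mod 23), so (-13|23) = (10|23).
Factor out 2: 10 = 2·5. Since 23 ≡ 7 (mod 8), (2|23) = +1. Now have (5|23).
5 ≡ 1 (mod 4), so quadratic reciprocity gives (5|23) = (23|5). Reduce: 23 ≡ 3 (mod 5). Now have (3|5).
5 ≡ 1 (mod 4), so quadratic reciprocity gives (3|5) = (5|3). Reduce: 5 ≡ 2 (mod 3). Now have (2|3).
Factor out 2: 2 = 2. Since 3 ≡ 3 (mod 8), (2|3) = -1. Now have -(1|3).
(1|3) = 1. Collecting the sign factors: -1.
(-13|23) = -1, and 23 is prime, so -13 is not a quadratic residue mod 23.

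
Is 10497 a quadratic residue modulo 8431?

yes

(10497/8431)
  = (2066/8431)    [10497 ≡ 2066 mod 8431]
  = (1033/8431)    [8431 ≡ 7 mod 8 ⇒ (2/8431) = +1]
  = (8431/1033)    [QR: 1033 ≡ 1 mod 4, sign kept]
  = (167/1033)    [8431 ≡ 167 mod 1033]
  = (1033/167)    [QR: 1033 ≡ 1 mod 4, sign kept]
  = (31/167)    [1033 ≡ 31 mod 167]
  = -(167/31)    [QR: both ≡ 3 mod 4, sign flips]
  = -(12/31)    [167 ≡ 12 mod 31]
  = -(3/31)    [31 ≡ 7 mod 8 ⇒ (2/31)^2 = +1]
  = (31/3)    [QR: both ≡ 3 mod 4, sign flips]
  = (1/3)    [31 ≡ 1 mod 3]
  = 1    [(1/3) = 1]
The Legendre symbol is 1, so x^2 ≡ 10497 (mod 8431) has solution.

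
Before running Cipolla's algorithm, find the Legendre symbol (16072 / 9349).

(16072 / 9349)
  = (6723 / 9349)    [16072 ≡ 6723 mod 9349]
  = (9349 / 6723)    [QR: 9349 ≡ 1 mod 4, sign kept]
  = (2626 / 6723)    [9349 ≡ 2626 mod 6723]
  = -(1313 / 6723)    [6723 ≡ 3 mod 8 ⇒ (2 / 6723) = -1]
  = -(6723 / 1313)    [QR: 1313 ≡ 1 mod 4, sign kept]
  = -(158 / 1313)    [6723 ≡ 158 mod 1313]
  = -(79 / 1313)    [1313 ≡ 1 mod 8 ⇒ (2 / 1313) = +1]
  = -(1313 / 79)    [QR: 1313 ≡ 1 mod 4, sign kept]
  = -(49 / 79)    [1313 ≡ 49 mod 79]
  = -(79 / 49)    [QR: 49 ≡ 1 mod 4, sign kept]
  = -(30 / 49)    [79 ≡ 30 mod 49]
  = -(15 / 49)    [49 ≡ 1 mod 8 ⇒ (2 / 49) = +1]
  = -(49 / 15)    [QR: 49 ≡ 1 mod 4, sign kept]
  = -(4 / 15)    [49 ≡ 4 mod 15]
  = -(1 / 15)    [15 ≡ 7 mod 8 ⇒ (2 / 15)^2 = +1]
  = -1    [(1 / 15) = 1]

-1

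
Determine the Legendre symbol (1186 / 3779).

1

Factor out 2: 1186 = 2·593. Since 3779 ≡ 3 (mod 8), (2 / 3779) = -1. Now have -(593 / 3779).
593 ≡ 1 (mod 4), so quadratic reciprocity gives (593 / 3779) = (3779 / 593). Reduce: 3779 ≡ 221 (mod 593). Now have -(221 / 593).
221 ≡ 1 (mod 4), so quadratic reciprocity gives (221 / 593) = (593 / 221). Reduce: 593 ≡ 151 (mod 221). Now have -(151 / 221).
221 ≡ 1 (mod 4), so quadratic reciprocity gives (151 / 221) = (221 / 151). Reduce: 221 ≡ 70 (mod 151). Now have -(70 / 151).
Factor out 2: 70 = 2·35. Since 151 ≡ 7 (mod 8), (2 / 151) = +1. Now have -(35 / 151).
Both 35 ≡ 3 and 151 ≡ 3 (mod 4), so reciprocity gives (35 / 151) = -(151 / 35). Reduce: 151 ≡ 11 (mod 35). Now have (11 / 35).
Both 11 ≡ 3 and 35 ≡ 3 (mod 4), so reciprocity gives (11 / 35) = -(35 / 11). Reduce: 35 ≡ 2 (mod 11). Now have -(2 / 11).
Factor out 2: 2 = 2. Since 11 ≡ 3 (mod 8), (2 / 11) = -1. Now have (1 / 11).
(1 / 11) = 1. Collecting the sign factors: 1.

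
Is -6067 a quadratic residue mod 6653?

yes

(-6067/6653)
  = (586/6653)    [-6067 ≡ 586 mod 6653]
  = -(293/6653)    [6653 ≡ 5 mod 8 ⇒ (2/6653) = -1]
  = -(6653/293)    [QR: 293 ≡ 1 mod 4, sign kept]
  = -(207/293)    [6653 ≡ 207 mod 293]
  = -(293/207)    [QR: 293 ≡ 1 mod 4, sign kept]
  = -(86/207)    [293 ≡ 86 mod 207]
  = -(43/207)    [207 ≡ 7 mod 8 ⇒ (2/207) = +1]
  = (207/43)    [QR: both ≡ 3 mod 4, sign flips]
  = (35/43)    [207 ≡ 35 mod 43]
  = -(43/35)    [QR: both ≡ 3 mod 4, sign flips]
  = -(8/35)    [43 ≡ 8 mod 35]
  = (1/35)    [35 ≡ 3 mod 8 ⇒ (2/35)^3 = -1]
  = 1    [(1/35) = 1]
The Legendre symbol is 1, so x^2 ≡ -6067 (mod 6653) has solution.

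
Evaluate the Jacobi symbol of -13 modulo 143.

Reduce the numerator: -13 ≡ 130 (mod 143), so (-13|143) = (130|143).
Factor out 2: 130 = 2·65. Since 143 ≡ 7 (mod 8), (2|143) = +1. Now have (65|143).
65 ≡ 1 (mod 4), so quadratic reciprocity gives (65|143) = (143|65). Reduce: 143 ≡ 13 (mod 65). Now have (13|65).
13 ≡ 1 (mod 4), so quadratic reciprocity gives (13|65) = (65|13). Reduce: 65 ≡ 0 (mod 13). Now have (0|13).
The numerator is now 0 with denominator 13 > 1: the symbol is 0.

0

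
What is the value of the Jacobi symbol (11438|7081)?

(11438|7081)
  = (4357|7081)    [11438 ≡ 4357 mod 7081]
  = (7081|4357)    [QR: 4357 ≡ 1 mod 4, sign kept]
  = (2724|4357)    [7081 ≡ 2724 mod 4357]
  = (681|4357)    [4357 ≡ 5 mod 8 ⇒ (2|4357)^2 = +1]
  = (4357|681)    [QR: 681 ≡ 1 mod 4, sign kept]
  = (271|681)    [4357 ≡ 271 mod 681]
  = (681|271)    [QR: 681 ≡ 1 mod 4, sign kept]
  = (139|271)    [681 ≡ 139 mod 271]
  = -(271|139)    [QR: both ≡ 3 mod 4, sign flips]
  = -(132|139)    [271 ≡ 132 mod 139]
  = -(33|139)    [139 ≡ 3 mod 8 ⇒ (2|139)^2 = +1]
  = -(139|33)    [QR: 33 ≡ 1 mod 4, sign kept]
  = -(7|33)    [139 ≡ 7 mod 33]
  = -(33|7)    [QR: 33 ≡ 1 mod 4, sign kept]
  = -(5|7)    [33 ≡ 5 mod 7]
  = -(7|5)    [QR: 5 ≡ 1 mod 4, sign kept]
  = -(2|5)    [7 ≡ 2 mod 5]
  = (1|5)    [5 ≡ 5 mod 8 ⇒ (2|5) = -1]
  = 1    [(1|5) = 1]

1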